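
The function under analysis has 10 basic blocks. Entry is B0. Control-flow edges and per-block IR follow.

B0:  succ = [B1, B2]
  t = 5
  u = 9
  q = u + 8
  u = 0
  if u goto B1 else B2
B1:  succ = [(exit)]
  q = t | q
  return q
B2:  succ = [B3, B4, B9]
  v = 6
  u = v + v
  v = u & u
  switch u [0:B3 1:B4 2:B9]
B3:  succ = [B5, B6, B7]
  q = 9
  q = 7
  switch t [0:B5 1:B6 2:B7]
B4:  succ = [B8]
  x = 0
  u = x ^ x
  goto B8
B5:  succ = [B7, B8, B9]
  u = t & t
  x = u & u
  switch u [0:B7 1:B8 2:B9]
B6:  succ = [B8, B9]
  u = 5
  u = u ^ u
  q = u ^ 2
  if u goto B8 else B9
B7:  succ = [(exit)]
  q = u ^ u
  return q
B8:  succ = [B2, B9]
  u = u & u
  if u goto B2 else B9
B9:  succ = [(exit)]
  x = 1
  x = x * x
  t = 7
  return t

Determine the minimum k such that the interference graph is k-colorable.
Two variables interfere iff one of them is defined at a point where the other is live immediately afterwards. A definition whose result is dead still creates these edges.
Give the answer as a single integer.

Answer: 3

Derivation:
Block summaries:
  B0: {q,t,u} / ∅
  B1: {q} / {q,t}
  B2: {u,v} / ∅
  B3: {q} / {t}
  B4: {u,x} / ∅
  B5: {u,x} / {t}
  B6: {q,u} / ∅
  B7: {q} / {u}
  B8: {u} / {u}
  B9: {t,x} / ∅

Live sets:
  live B0: ∅→{q,t}
  live B1: {q,t}→∅
  live B2: {t}→{t,u}
  live B3: {t,u}→{t,u}
  live B4: {t}→{t,u}
  live B5: {t}→{t,u}
  live B6: {t}→{t,u}
  live B7: {u}→∅
  live B8: {t,u}→{t}
  live B9: ∅→∅

Interference:
  q↔{t,u}
  t↔{q,u,v,x}
  u↔{q,t,v,x}
  v↔{t,u}
  x↔{t,u}

Registers:
  lower bound: {q,t,u} mutually conflict ⇒ χ ≥ 3
  3-colouring: c0={t}  c1={u}  c2={q,v,x}
  χ = 3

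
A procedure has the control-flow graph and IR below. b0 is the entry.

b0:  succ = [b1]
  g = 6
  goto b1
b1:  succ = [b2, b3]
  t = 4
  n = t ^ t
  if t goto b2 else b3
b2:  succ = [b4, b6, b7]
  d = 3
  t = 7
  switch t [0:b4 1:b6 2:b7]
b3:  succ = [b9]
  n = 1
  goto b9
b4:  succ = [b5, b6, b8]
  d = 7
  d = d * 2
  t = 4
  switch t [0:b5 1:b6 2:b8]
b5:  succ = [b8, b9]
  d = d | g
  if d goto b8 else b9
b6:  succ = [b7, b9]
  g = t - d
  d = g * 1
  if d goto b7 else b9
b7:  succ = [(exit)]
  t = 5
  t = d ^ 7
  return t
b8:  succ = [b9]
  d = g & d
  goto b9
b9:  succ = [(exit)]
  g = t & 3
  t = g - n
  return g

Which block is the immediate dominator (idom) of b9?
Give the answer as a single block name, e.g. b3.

idom tree: b1←b0 b2←b1 b3←b1 b4←b2 b5←b4 b6←b2 b7←b2 b8←b4 b9←b1
Dom∩ at merges:
  b6: preds {b2,b4}: {b0,b1,b2} ∩ {b0,b1,b2,b4} = {b0,b1,b2}; idom=b2
  b7: preds {b2,b6}: {b0,b1,b2} ∩ {b0,b1,b2,b6} = {b0,b1,b2}; idom=b2
  b8: preds {b4,b5}: {b0,b1,b2,b4} ∩ {b0,b1,b2,b4,b5} = {b0,b1,b2,b4}; idom=b4
  b9: preds {b3,b5,b6,b8}: {b0,b1,b3} ∩ {b0,b1,b2,b4,b5} ∩ {b0,b1,b2,b6} ∩ {b0,b1,b2,b4,b8} = {b0,b1}; idom=b1

idom(b9) = b1

Answer: b1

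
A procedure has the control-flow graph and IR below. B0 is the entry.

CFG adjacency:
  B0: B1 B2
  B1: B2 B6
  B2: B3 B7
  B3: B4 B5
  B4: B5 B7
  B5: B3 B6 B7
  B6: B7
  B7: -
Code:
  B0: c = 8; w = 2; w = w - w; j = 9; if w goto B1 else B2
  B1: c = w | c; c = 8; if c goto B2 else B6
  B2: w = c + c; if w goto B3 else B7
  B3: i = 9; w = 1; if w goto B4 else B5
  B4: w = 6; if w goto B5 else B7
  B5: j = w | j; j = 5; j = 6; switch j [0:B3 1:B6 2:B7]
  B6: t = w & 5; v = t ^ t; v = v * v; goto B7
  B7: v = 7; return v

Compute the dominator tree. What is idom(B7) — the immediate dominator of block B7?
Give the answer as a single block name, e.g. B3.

idom tree: B1←B0 B2←B0 B3←B2 B4←B3 B5←B3 B6←B0 B7←B0
Dom∩ at merges:
  B2: preds {B0,B1}: {B0} ∩ {B0,B1} = {B0}; idom=B0
  B3: preds {B2,B5}: {B0,B2} ∩ {B0,B2,B3,B5} = {B0,B2}; idom=B2
  B5: preds {B3,B4}: {B0,B2,B3} ∩ {B0,B2,B3,B4} = {B0,B2,B3}; idom=B3
  B6: preds {B1,B5}: {B0,B1} ∩ {B0,B2,B3,B5} = {B0}; idom=B0
  B7: preds {B2,B4,B5,B6}: {B0,B2} ∩ {B0,B2,B3,B4} ∩ {B0,B2,B3,B5} ∩ {B0,B6} = {B0}; idom=B0

idom(B7) = B0

Answer: B0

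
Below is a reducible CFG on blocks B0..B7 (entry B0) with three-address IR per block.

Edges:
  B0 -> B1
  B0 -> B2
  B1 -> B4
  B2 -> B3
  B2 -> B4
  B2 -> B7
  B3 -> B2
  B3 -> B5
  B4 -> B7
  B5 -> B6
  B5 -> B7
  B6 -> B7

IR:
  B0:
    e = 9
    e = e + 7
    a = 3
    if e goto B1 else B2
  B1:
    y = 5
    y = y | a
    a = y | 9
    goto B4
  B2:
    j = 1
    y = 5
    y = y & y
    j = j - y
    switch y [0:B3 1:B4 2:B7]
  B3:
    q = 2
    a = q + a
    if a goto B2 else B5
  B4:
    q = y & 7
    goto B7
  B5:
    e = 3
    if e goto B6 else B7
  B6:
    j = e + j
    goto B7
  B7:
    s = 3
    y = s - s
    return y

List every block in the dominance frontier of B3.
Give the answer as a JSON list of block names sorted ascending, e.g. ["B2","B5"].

idom tree: B1←B0 B2←B0 B3←B2 B4←B0 B5←B3 B6←B5 B7←B0
Dom∩ at merges:
  B2: preds {B0,B3}: {B0} ∩ {B0,B2,B3} = {B0}; idom=B0
  B4: preds {B1,B2}: {B0,B1} ∩ {B0,B2} = {B0}; idom=B0
  B7: preds {B2,B4,B5,B6}: {B0,B2} ∩ {B0,B4} ∩ {B0,B2,B3,B5} ∩ {B0,B2,B3,B5,B6} = {B0}; idom=B0

DF derivation:
  B2←B0: walk · to B0
  B2←B3: walk B3→B2 to B0
  B4←B1: walk B1 to B0
  B4←B2: walk B2 to B0
  B7←B2: walk B2 to B0
  B7←B4: walk B4 to B0
  B7←B5: walk B5→B3→B2 to B0
  B7←B6: walk B6→B5→B3→B2 to B0
  DF(B0)=∅
  DF(B1)={B4}
  DF(B2)={B2,B4,B7}
  DF(B3)={B2,B7}
  DF(B4)={B7}
  DF(B5)={B7}
  DF(B6)={B7}
  DF(B7)=∅

DF(B3) = ["B2", "B7"]

Answer: ["B2", "B7"]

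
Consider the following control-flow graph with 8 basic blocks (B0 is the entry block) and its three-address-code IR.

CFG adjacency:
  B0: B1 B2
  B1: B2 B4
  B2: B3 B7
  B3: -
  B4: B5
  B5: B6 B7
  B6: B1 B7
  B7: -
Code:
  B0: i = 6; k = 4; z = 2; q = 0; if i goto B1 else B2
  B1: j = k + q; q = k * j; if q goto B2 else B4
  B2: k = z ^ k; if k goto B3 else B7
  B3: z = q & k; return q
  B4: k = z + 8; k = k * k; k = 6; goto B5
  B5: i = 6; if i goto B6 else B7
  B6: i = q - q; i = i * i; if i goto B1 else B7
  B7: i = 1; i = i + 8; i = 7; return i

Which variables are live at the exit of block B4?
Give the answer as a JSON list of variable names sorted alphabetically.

Answer: ["k", "q", "z"]

Analysis:
def/use:
  B0: def={i,k,q,z} ue=∅
  B1: def={j,q} ue={k,q}
  B2: def={k} ue={k,z}
  B3: def={z} ue={k,q}
  B4: def={k} ue={z}
  B5: def={i} ue=∅
  B6: def={i} ue={q}
  B7: def={i} ue=∅

Liveness:
  B0: in=∅ out={k,q,z}
  B1: in={k,q,z} out={k,q,z}
  B2: in={k,q,z} out={k,q}
  B3: in={k,q} out=∅
  B4: in={q,z} out={k,q,z}
  B5: in={k,q,z} out={k,q,z}
  B6: in={k,q,z} out={k,q,z}
  B7: in=∅ out=∅

live-out(B4) = ["k", "q", "z"]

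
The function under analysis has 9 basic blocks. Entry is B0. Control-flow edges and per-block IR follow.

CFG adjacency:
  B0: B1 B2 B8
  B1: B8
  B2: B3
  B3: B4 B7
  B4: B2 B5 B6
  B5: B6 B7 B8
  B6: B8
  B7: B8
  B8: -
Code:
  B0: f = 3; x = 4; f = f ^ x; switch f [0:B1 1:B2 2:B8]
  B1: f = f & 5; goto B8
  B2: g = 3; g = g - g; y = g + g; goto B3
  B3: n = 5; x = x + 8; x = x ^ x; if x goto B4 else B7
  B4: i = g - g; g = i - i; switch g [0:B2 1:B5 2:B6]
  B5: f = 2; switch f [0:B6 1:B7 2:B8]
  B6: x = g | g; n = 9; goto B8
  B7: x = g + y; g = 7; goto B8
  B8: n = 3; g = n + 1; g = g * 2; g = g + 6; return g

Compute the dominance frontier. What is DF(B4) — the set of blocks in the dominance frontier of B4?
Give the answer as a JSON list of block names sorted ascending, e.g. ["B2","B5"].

Answer: ["B2", "B7", "B8"]

Working:
idom tree: B1←B0 B2←B0 B3←B2 B4←B3 B5←B4 B6←B4 B7←B3 B8←B0
Dom at joins:
  B2: preds {B0,B4}: {B0} ∩ {B0,B2,B3,B4} = {B0}; idom=B0
  B6: preds {B4,B5}: {B0,B2,B3,B4} ∩ {B0,B2,B3,B4,B5} = {B0,B2,B3,B4}; idom=B4
  B7: preds {B3,B5}: {B0,B2,B3} ∩ {B0,B2,B3,B4,B5} = {B0,B2,B3}; idom=B3
  B8: preds {B0,B1,B5,B6,B7}: {B0} ∩ {B0,B1} ∩ {B0,B2,B3,B4,B5} ∩ {B0,B2,B3,B4,B6} ∩ {B0,B2,B3,B7} = {B0}; idom=B0

Frontier:
  B2←B0: walk · to B0
  B2←B4: walk B4→B3→B2 to B0
  B6←B4: walk · to B4
  B6←B5: walk B5 to B4
  B7←B3: walk · to B3
  B7←B5: walk B5→B4 to B3
  B8←B0: walk · to B0
  B8←B1: walk B1 to B0
  B8←B5: walk B5→B4→B3→B2 to B0
  B8←B6: walk B6→B4→B3→B2 to B0
  B8←B7: walk B7→B3→B2 to B0
  B0: DF=∅
  B1: DF={B8}
  B2: DF={B2,B8}
  B3: DF={B2,B8}
  B4: DF={B2,B7,B8}
  B5: DF={B6,B7,B8}
  B6: DF={B8}
  B7: DF={B8}
  B8: DF=∅

DF(B4) = ["B2", "B7", "B8"]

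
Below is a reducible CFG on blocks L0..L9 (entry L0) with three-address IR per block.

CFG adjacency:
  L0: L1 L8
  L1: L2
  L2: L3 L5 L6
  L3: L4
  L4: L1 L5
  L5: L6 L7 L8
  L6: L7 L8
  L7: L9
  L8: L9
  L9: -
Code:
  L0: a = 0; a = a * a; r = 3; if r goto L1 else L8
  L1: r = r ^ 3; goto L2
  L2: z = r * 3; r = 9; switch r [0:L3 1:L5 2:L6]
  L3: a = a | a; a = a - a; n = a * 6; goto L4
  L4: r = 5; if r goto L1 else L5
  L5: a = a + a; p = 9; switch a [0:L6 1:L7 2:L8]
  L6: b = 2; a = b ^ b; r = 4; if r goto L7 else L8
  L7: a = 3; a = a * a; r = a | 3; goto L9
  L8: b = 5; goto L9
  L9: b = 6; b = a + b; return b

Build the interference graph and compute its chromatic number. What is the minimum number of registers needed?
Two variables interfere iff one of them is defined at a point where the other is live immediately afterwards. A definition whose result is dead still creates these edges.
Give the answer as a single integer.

def/use:
  L0: {a,r} / ∅
  L1: {r} / {r}
  L2: {r,z} / {r}
  L3: {a,n} / {a}
  L4: {r} / ∅
  L5: {a,p} / {a}
  L6: {a,b,r} / ∅
  L7: {a,r} / ∅
  L8: {b} / ∅
  L9: {b} / {a}

Liveness:
  live L0: ∅→{a,r}
  live L1: {a,r}→{a,r}
  live L2: {a,r}→{a}
  live L3: {a}→{a}
  live L4: {a}→{a,r}
  live L5: {a}→{a}
  live L6: ∅→{a}
  live L7: ∅→{a}
  live L8: {a}→{a}
  live L9: {a}→∅

Interference:
  a — {b,n,p,r,z}
  b — {a}
  n — {a}
  p — {a}
  r — {a}
  z — {a}

Colouring:
  {a,b} pairwise interfere (2-clique) ⇒ χ ≥ 2
  2-colouring: r0={a}  r1={b,n,p,r,z}
  χ = 2

Answer: 2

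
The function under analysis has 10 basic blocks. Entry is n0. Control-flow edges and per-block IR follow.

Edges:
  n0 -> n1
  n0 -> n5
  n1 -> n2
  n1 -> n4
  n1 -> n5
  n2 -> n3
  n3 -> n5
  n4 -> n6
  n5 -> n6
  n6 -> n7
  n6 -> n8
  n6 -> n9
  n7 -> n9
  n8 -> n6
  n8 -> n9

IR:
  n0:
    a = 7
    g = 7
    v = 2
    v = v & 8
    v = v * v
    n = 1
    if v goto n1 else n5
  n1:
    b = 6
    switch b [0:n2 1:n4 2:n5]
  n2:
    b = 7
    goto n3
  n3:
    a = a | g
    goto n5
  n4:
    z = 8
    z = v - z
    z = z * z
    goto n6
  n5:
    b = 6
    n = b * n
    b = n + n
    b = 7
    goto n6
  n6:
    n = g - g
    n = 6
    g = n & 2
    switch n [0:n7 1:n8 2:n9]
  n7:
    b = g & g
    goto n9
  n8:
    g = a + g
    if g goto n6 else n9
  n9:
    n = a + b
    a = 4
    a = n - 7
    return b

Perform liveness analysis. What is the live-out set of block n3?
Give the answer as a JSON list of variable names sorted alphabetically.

def/use:
  n0 def {a,g,n,v} use ∅
  n1 def {b} use ∅
  n2 def {b} use ∅
  n3 def {a} use {a,g}
  n4 def {z} use {v}
  n5 def {b,n} use {n}
  n6 def {g,n} use {g}
  n7 def {b} use {g}
  n8 def {g} use {a,g}
  n9 def {a,n} use {a,b}

Backward fixpoint:
  n0 li=∅ lo={a,g,n,v}
  n1 li={a,g,n,v} lo={a,b,g,n,v}
  n2 li={a,g,n} lo={a,g,n}
  n3 li={a,g,n} lo={a,g,n}
  n4 li={a,b,g,v} lo={a,b,g}
  n5 li={a,g,n} lo={a,b,g}
  n6 li={a,b,g} lo={a,b,g}
  n7 li={a,g} lo={a,b}
  n8 li={a,b,g} lo={a,b,g}
  n9 li={a,b} lo=∅

live-out(n3) = ["a", "g", "n"]

Answer: ["a", "g", "n"]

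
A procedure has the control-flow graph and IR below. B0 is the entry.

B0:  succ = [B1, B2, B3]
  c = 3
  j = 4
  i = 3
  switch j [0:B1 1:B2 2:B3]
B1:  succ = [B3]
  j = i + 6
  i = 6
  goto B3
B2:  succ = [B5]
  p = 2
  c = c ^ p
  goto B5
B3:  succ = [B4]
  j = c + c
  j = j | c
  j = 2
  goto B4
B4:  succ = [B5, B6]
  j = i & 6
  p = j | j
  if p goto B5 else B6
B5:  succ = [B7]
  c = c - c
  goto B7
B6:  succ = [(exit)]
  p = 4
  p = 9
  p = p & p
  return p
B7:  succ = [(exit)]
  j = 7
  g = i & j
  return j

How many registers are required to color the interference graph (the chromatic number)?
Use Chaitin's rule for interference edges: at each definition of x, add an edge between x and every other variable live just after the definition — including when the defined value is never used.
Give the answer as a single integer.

Block summaries:
  B0: {c,i,j} / ∅
  B1: {i,j} / {i}
  B2: {c,p} / {c}
  B3: {j} / {c}
  B4: {j,p} / {i}
  B5: {c} / {c}
  B6: {p} / ∅
  B7: {g,j} / {i}

Live sets:
  B0 li=∅ lo={c,i}
  B1 li={c,i} lo={c,i}
  B2 li={c,i} lo={c,i}
  B3 li={c,i} lo={c,i}
  B4 li={c,i} lo={c,i}
  B5 li={c,i} lo={i}
  B6 li=∅ lo=∅
  B7 li={i} lo=∅

Interfere edges:
  c↔{i,j,p}
  g↔{j}
  i↔{c,j,p}
  j↔{c,g,i}
  p↔{c,i}

Chromatic number:
  lower bound: {c,i,j} mutually conflict ⇒ χ ≥ 3
  3-colouring: R0={c,g}  R1={i}  R2={j,p}
  χ = 3

Answer: 3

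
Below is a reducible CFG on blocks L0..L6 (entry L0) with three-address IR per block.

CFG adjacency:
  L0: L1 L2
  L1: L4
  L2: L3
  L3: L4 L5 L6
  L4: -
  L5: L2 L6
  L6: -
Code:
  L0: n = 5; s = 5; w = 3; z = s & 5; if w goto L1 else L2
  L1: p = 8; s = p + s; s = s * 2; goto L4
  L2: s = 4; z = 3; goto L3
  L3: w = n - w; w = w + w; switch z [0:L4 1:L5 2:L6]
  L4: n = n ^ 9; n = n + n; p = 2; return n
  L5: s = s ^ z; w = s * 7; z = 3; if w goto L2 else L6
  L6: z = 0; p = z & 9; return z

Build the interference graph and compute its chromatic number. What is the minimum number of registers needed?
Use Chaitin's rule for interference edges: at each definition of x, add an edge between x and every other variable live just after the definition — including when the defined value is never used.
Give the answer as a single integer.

def/use:
  L0 def {n,s,w,z} use ∅
  L1 def {p,s} use {s}
  L2 def {s,z} use ∅
  L3 def {w} use {n,w,z}
  L4 def {n,p} use {n}
  L5 def {s,w,z} use {s,z}
  L6 def {p,z} use ∅

Backward fixpoint:
  L0: in=∅ out={n,s,w}
  L1: in={n,s} out={n}
  L2: in={n,w} out={n,s,w,z}
  L3: in={n,s,w,z} out={n,s,z}
  L4: in={n} out=∅
  L5: in={n,s,z} out={n,w}
  L6: in=∅ out=∅

Interference:
  n: {p,s,w,z}
  p: {n,s,z}
  s: {n,p,w,z}
  w: {n,s,z}
  z: {n,p,s,w}

Chromatic number:
  lower bound: {n,p,s,z} mutually conflict ⇒ χ ≥ 4
  assign n→c0 p→c3 s→c1 w→c3 z→c2 — no edge inside a register ⇒ χ ≤ 4
  χ = 4

Answer: 4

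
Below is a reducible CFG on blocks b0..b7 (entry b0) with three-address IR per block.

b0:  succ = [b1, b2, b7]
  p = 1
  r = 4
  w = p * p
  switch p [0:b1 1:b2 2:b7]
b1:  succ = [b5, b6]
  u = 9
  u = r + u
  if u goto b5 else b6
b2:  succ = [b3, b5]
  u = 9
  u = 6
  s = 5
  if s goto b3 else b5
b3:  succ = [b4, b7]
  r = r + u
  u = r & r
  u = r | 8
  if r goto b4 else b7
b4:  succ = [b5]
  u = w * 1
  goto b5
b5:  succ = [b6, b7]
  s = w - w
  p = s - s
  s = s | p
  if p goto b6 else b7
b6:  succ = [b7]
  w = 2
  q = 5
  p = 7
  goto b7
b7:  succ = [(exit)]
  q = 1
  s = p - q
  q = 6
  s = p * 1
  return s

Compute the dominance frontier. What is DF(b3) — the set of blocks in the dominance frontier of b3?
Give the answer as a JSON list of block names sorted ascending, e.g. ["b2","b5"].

idom tree: b1←b0 b2←b0 b3←b2 b4←b3 b5←b0 b6←b0 b7←b0
Dom∩ at merges:
  b5: preds {b1,b2,b4}: {b0,b1} ∩ {b0,b2} ∩ {b0,b2,b3,b4} = {b0}; idom=b0
  b6: preds {b1,b5}: {b0,b1} ∩ {b0,b5} = {b0}; idom=b0
  b7: preds {b0,b3,b5,b6}: {b0} ∩ {b0,b2,b3} ∩ {b0,b5} ∩ {b0,b6} = {b0}; idom=b0

DF walk-up:
  join b5 pred b1: b1 stop@b0
  join b5 pred b2: b2 stop@b0
  join b5 pred b4: b4→b3→b2 stop@b0
  join b6 pred b1: b1 stop@b0
  join b6 pred b5: b5 stop@b0
  join b7 pred b0: · stop@b0
  join b7 pred b3: b3→b2 stop@b0
  join b7 pred b5: b5 stop@b0
  join b7 pred b6: b6 stop@b0
  DF(b0)=∅
  DF(b1)={b5,b6}
  DF(b2)={b5,b7}
  DF(b3)={b5,b7}
  DF(b4)={b5}
  DF(b5)={b6,b7}
  DF(b6)={b7}
  DF(b7)=∅

DF(b3) = ["b5", "b7"]

Answer: ["b5", "b7"]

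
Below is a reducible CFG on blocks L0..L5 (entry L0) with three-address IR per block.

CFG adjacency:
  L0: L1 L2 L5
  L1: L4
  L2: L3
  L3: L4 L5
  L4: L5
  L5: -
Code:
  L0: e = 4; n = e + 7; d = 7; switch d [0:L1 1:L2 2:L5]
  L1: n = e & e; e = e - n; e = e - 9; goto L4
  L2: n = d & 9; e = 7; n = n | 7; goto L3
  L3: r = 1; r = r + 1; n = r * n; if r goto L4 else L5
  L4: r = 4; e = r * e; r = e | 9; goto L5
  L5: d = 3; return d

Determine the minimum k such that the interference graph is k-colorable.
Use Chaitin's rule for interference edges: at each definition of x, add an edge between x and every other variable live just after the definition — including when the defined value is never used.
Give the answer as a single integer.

Answer: 3

Working:
Block summaries:
  L0 def {d,e,n} use ∅
  L1 def {e,n} use {e}
  L2 def {e,n} use {d}
  L3 def {n,r} use {n}
  L4 def {e,r} use {e}
  L5 def {d} use ∅

Live sets:
  L0: in=∅ out={d,e}
  L1: in={e} out={e}
  L2: in={d} out={e,n}
  L3: in={e,n} out={e}
  L4: in={e} out=∅
  L5: in=∅ out=∅

Interference:
  d↔{e}
  e↔{d,n,r}
  n↔{e,r}
  r↔{e,n}

Colouring:
  clique {e,n,r} ⇒ need ≥ 3
  3-colouring: c0={e}  c1={d,n}  c2={r}
  χ = 3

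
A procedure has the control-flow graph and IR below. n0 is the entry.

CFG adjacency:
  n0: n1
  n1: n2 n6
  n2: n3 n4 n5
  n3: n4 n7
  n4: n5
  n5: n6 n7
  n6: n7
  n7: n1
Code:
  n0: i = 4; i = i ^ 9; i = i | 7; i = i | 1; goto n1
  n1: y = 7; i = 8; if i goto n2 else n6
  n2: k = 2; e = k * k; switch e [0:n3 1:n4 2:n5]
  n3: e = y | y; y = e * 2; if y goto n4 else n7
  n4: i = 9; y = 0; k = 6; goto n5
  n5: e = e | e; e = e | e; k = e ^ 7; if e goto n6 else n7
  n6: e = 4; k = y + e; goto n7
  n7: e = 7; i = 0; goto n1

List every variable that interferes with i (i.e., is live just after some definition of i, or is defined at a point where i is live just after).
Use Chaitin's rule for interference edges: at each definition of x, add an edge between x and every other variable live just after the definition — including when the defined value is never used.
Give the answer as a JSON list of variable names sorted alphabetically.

Answer: ["e", "y"]

Derivation:
def/use:
  n0 def {i} use ∅
  n1 def {i,y} use ∅
  n2 def {e,k} use ∅
  n3 def {e,y} use {y}
  n4 def {i,k,y} use ∅
  n5 def {e,k} use {e}
  n6 def {e,k} use {y}
  n7 def {e,i} use ∅

Liveness:
  live n0: ∅→∅
  live n1: ∅→{y}
  live n2: {y}→{e,y}
  live n3: {y}→{e}
  live n4: {e}→{e,y}
  live n5: {e,y}→{y}
  live n6: {y}→∅
  live n7: ∅→∅

Conflict graph:
  e: {i,k,y}
  i: {e,y}
  k: {e,y}
  y: {e,i,k}

N(i) = ["e", "y"]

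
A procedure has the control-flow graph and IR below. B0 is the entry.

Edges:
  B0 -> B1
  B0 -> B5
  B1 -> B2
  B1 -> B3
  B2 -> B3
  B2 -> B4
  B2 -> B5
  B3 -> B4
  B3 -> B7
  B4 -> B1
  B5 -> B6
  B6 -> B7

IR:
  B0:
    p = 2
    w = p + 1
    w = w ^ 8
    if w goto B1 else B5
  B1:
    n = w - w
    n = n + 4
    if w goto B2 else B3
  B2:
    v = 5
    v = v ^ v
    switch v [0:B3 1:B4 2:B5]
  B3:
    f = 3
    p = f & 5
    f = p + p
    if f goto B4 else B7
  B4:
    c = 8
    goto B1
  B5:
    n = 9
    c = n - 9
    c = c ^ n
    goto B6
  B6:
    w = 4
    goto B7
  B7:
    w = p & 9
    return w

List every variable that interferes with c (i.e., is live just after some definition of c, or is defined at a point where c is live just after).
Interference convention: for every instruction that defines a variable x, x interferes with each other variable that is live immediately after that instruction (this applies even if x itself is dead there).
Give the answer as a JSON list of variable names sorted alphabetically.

Answer: ["n", "p", "w"]

Derivation:
def/use:
  B0: def={p,w} ue=∅
  B1: def={n} ue={w}
  B2: def={v} ue=∅
  B3: def={f,p} ue=∅
  B4: def={c} ue=∅
  B5: def={c,n} ue=∅
  B6: def={w} ue=∅
  B7: def={w} ue={p}

Liveness:
  B0 li=∅ lo={p,w}
  B1 li={p,w} lo={p,w}
  B2 li={p,w} lo={p,w}
  B3 li={w} lo={p,w}
  B4 li={p,w} lo={p,w}
  B5 li={p} lo={p}
  B6 li={p} lo={p}
  B7 li={p} lo=∅

Interfere edges:
  c↔{n,p,w}
  f↔{p,w}
  n↔{c,p,w}
  p↔{c,f,n,v,w}
  v↔{p,w}
  w↔{c,f,n,p,v}

N(c) = ["n", "p", "w"]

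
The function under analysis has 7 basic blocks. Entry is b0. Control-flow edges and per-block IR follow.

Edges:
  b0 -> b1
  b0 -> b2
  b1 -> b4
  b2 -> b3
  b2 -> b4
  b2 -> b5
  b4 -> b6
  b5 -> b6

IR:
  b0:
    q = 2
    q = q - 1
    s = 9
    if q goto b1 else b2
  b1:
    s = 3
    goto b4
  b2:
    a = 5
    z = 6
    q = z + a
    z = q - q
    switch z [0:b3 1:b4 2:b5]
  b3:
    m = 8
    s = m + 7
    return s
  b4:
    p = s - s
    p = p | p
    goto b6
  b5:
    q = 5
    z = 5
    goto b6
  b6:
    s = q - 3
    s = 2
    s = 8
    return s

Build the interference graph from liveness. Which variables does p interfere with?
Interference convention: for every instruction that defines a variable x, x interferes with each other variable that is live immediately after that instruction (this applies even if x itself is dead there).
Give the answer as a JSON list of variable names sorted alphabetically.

Answer: ["q"]

Working:
Block summaries:
  b0 def {q,s} use ∅
  b1 def {s} use ∅
  b2 def {a,q,z} use ∅
  b3 def {m,s} use ∅
  b4 def {p} use {s}
  b5 def {q,z} use ∅
  b6 def {s} use {q}

Live sets:
  b0: in=∅ out={q,s}
  b1: in={q} out={q,s}
  b2: in={s} out={q,s}
  b3: in=∅ out=∅
  b4: in={q,s} out={q}
  b5: in=∅ out={q}
  b6: in={q} out=∅

Interfere edges:
  a: {s,z}
  m: ∅
  p: {q}
  q: {p,s,z}
  s: {a,q,z}
  z: {a,q,s}

N(p) = ["q"]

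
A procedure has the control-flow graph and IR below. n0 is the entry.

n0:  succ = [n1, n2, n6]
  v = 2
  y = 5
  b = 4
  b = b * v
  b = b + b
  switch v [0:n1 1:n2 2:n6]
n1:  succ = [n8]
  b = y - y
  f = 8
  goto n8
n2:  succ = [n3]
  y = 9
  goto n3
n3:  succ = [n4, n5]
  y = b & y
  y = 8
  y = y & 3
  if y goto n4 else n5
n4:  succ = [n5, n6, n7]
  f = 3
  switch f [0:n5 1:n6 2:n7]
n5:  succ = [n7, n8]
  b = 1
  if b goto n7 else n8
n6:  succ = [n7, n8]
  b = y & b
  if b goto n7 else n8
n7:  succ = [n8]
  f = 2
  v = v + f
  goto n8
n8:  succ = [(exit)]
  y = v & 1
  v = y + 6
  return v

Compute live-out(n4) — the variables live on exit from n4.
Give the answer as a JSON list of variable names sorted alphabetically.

Per-block:
  n0: {b,v,y} / ∅
  n1: {b,f} / {y}
  n2: {y} / ∅
  n3: {y} / {b,y}
  n4: {f} / ∅
  n5: {b} / ∅
  n6: {b} / {b,y}
  n7: {f,v} / {v}
  n8: {v,y} / {v}

Backward fixpoint:
  n0: in=∅ out={b,v,y}
  n1: in={v,y} out={v}
  n2: in={b,v} out={b,v,y}
  n3: in={b,v,y} out={b,v,y}
  n4: in={b,v,y} out={b,v,y}
  n5: in={v} out={v}
  n6: in={b,v,y} out={v}
  n7: in={v} out={v}
  n8: in={v} out=∅

live-out(n4) = ["b", "v", "y"]

Answer: ["b", "v", "y"]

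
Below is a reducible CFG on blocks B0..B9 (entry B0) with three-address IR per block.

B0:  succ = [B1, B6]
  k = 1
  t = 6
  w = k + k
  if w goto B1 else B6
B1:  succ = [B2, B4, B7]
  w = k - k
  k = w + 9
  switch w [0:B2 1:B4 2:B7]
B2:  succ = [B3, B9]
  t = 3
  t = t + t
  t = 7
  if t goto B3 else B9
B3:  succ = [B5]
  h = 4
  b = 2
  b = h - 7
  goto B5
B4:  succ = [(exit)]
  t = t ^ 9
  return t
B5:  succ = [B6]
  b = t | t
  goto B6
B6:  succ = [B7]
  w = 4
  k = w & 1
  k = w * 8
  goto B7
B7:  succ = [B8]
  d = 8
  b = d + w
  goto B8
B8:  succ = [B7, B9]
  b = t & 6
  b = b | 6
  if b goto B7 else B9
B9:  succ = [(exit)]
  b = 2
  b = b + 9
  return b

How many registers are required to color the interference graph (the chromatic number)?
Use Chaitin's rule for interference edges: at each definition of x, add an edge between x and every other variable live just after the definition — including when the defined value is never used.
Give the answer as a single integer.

Per-block:
  B0: {k,t,w} / ∅
  B1: {k,w} / {k}
  B2: {t} / ∅
  B3: {b,h} / ∅
  B4: {t} / {t}
  B5: {b} / {t}
  B6: {k,w} / ∅
  B7: {b,d} / {w}
  B8: {b} / {t}
  B9: {b} / ∅

Live sets:
  live B0: ∅→{k,t}
  live B1: {k,t}→{t,w}
  live B2: ∅→{t}
  live B3: {t}→{t}
  live B4: {t}→∅
  live B5: {t}→{t}
  live B6: {t}→{t,w}
  live B7: {t,w}→{t,w}
  live B8: {t,w}→{t,w}
  live B9: ∅→∅

Interference:
  b↔{h,t,w}
  d↔{t,w}
  h↔{b,t}
  k↔{t,w}
  t↔{b,d,h,k,w}
  w↔{b,d,k,t}

Colouring:
  lower bound: {b,h,t} mutually conflict ⇒ χ ≥ 3
  assign b→r2 d→r2 h→r1 k→r2 t→r0 w→r1 — no edge inside a register ⇒ χ ≤ 3
  χ = 3

Answer: 3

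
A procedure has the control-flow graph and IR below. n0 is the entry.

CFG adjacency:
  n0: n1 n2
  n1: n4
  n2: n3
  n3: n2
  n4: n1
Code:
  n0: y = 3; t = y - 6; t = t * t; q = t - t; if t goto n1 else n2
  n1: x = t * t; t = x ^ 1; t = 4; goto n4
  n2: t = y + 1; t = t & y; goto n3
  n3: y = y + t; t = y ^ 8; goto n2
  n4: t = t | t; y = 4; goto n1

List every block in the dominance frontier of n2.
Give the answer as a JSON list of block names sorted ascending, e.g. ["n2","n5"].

idom tree: n1←n0 n2←n0 n3←n2 n4←n1
Dom at joins:
  n1: preds {n0,n4}: {n0} ∩ {n0,n1,n4} = {n0}; idom=n0
  n2: preds {n0,n3}: {n0} ∩ {n0,n2,n3} = {n0}; idom=n0

DF walk-up:
  join n1 pred n0: · stop@n0
  join n1 pred n4: n4→n1 stop@n0
  join n2 pred n0: · stop@n0
  join n2 pred n3: n3→n2 stop@n0
  DF(n0)=∅
  DF(n1)={n1}
  DF(n2)={n2}
  DF(n3)={n2}
  DF(n4)={n1}

DF(n2) = ["n2"]

Answer: ["n2"]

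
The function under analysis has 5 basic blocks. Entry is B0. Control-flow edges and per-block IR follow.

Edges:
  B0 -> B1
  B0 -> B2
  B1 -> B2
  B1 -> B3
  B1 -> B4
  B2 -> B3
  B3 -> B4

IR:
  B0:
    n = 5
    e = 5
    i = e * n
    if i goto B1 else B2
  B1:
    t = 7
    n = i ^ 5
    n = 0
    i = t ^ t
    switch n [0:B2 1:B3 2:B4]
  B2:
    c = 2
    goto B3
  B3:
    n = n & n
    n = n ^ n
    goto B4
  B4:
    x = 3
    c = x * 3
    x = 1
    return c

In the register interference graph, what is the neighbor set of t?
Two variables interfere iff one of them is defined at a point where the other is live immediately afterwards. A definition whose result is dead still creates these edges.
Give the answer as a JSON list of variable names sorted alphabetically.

Answer: ["i", "n"]

Analysis:
Block summaries:
  B0: def={e,i,n} ue=∅
  B1: def={i,n,t} ue={i}
  B2: def={c} ue=∅
  B3: def={n} ue={n}
  B4: def={c,x} ue=∅

Backward fixpoint:
  live B0: ∅→{i,n}
  live B1: {i}→{n}
  live B2: {n}→{n}
  live B3: {n}→∅
  live B4: ∅→∅

Interfere edges:
  c: {n,x}
  e: {n}
  i: {n,t}
  n: {c,e,i,t}
  t: {i,n}
  x: {c}

N(t) = ["i", "n"]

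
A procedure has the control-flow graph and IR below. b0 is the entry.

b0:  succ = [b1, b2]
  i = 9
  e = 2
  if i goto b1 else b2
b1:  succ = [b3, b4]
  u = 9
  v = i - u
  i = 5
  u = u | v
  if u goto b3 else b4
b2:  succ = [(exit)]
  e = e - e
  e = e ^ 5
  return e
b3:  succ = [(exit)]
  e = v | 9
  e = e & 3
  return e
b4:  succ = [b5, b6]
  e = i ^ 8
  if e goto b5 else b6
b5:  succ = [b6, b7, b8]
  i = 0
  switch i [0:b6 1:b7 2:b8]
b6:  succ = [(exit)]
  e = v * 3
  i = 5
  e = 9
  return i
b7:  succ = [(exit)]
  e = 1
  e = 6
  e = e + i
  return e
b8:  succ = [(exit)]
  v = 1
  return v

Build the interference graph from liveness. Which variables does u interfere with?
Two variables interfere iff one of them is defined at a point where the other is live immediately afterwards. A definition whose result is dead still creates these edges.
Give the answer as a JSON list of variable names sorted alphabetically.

Answer: ["i", "v"]

Working:
def/use:
  b0 def {e,i} use ∅
  b1 def {i,u,v} use {i}
  b2 def {e} use {e}
  b3 def {e} use {v}
  b4 def {e} use {i}
  b5 def {i} use ∅
  b6 def {e,i} use {v}
  b7 def {e} use {i}
  b8 def {v} use ∅

Liveness:
  b0: in=∅ out={e,i}
  b1: in={i} out={i,v}
  b2: in={e} out=∅
  b3: in={v} out=∅
  b4: in={i,v} out={v}
  b5: in={v} out={i,v}
  b6: in={v} out=∅
  b7: in={i} out=∅
  b8: in=∅ out=∅

Conflict graph:
  e — {i,v}
  i — {e,u,v}
  u — {i,v}
  v — {e,i,u}

N(u) = ["i", "v"]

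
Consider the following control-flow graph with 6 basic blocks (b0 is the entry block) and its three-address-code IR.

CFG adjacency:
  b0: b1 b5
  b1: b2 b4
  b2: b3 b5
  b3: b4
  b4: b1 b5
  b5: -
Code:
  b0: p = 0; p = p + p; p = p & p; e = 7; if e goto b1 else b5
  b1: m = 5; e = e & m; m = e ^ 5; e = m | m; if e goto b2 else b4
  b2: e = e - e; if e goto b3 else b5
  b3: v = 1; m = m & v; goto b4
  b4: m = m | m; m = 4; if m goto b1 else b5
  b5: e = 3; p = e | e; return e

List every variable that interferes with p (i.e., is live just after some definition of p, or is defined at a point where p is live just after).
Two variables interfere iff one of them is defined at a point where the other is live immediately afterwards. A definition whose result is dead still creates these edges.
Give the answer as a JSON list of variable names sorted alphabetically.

def/use:
  b0: def={e,p} ue=∅
  b1: def={e,m} ue={e}
  b2: def={e} ue={e}
  b3: def={m,v} ue={m}
  b4: def={m} ue={m}
  b5: def={e,p} ue=∅

Live sets:
  b0 li=∅ lo={e}
  b1 li={e} lo={e,m}
  b2 li={e,m} lo={e,m}
  b3 li={e,m} lo={e,m}
  b4 li={e,m} lo={e}
  b5 li=∅ lo=∅

Interfere edges:
  e↔{m,p,v}
  m↔{e,v}
  p↔{e}
  v↔{e,m}

N(p) = ["e"]

Answer: ["e"]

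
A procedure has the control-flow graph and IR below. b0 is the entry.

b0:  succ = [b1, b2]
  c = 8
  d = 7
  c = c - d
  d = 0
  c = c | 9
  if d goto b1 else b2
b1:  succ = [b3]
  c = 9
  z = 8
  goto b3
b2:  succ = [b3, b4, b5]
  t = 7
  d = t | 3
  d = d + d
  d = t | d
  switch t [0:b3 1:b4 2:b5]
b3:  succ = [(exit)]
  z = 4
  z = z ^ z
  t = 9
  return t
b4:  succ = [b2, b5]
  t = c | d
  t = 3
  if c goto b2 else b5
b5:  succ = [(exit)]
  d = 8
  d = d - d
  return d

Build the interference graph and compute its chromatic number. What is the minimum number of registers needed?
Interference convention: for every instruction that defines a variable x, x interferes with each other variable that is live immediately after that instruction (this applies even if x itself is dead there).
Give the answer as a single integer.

Block summaries:
  b0 def {c,d} use ∅
  b1 def {c,z} use ∅
  b2 def {d,t} use ∅
  b3 def {t,z} use ∅
  b4 def {t} use {c,d}
  b5 def {d} use ∅

Liveness:
  b0 li=∅ lo={c}
  b1 li=∅ lo=∅
  b2 li={c} lo={c,d}
  b3 li=∅ lo=∅
  b4 li={c,d} lo={c}
  b5 li=∅ lo=∅

Conflict graph:
  c — {d,t}
  d — {c,t}
  t — {c,d}
  z — ∅

Colouring:
  lower bound: {c,d,t} mutually conflict ⇒ χ ≥ 3
  assign c→r0 d→r1 t→r2 z→r0 — no edge inside a register ⇒ χ ≤ 3
  χ = 3

Answer: 3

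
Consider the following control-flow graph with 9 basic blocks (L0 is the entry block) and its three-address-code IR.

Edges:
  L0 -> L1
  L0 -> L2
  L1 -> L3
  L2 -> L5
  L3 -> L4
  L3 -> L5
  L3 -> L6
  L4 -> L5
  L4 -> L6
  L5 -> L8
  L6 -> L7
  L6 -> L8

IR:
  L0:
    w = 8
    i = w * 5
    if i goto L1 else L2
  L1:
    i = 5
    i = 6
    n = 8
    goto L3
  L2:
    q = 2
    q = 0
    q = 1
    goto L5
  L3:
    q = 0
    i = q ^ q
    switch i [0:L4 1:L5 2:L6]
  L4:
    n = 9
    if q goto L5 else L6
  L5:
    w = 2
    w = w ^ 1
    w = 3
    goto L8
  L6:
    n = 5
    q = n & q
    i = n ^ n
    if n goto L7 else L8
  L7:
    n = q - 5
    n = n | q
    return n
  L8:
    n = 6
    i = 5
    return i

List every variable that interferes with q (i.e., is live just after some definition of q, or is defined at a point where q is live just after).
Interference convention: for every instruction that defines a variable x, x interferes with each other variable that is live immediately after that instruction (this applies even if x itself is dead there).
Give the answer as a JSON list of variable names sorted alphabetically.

Answer: ["i", "n"]

Analysis:
Per-block:
  L0 def {i,w} use ∅
  L1 def {i,n} use ∅
  L2 def {q} use ∅
  L3 def {i,q} use ∅
  L4 def {n} use {q}
  L5 def {w} use ∅
  L6 def {i,n,q} use {q}
  L7 def {n} use {q}
  L8 def {i,n} use ∅

Backward fixpoint:
  L0 li=∅ lo=∅
  L1 li=∅ lo=∅
  L2 li=∅ lo=∅
  L3 li=∅ lo={q}
  L4 li={q} lo={q}
  L5 li=∅ lo=∅
  L6 li={q} lo={q}
  L7 li={q} lo=∅
  L8 li=∅ lo=∅

Interference:
  i: {n,q}
  n: {i,q}
  q: {i,n}
  w: ∅

N(q) = ["i", "n"]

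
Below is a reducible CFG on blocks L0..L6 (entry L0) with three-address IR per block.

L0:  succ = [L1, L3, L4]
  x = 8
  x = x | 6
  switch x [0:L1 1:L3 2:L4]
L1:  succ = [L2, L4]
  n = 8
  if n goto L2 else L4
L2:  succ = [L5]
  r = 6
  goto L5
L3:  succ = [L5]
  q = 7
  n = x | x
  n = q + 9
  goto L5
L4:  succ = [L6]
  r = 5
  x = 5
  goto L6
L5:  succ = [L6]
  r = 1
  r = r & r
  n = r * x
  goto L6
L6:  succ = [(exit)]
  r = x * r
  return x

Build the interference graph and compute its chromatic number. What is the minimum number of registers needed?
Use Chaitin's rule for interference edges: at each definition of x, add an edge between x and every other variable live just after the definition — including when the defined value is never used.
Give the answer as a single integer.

def/use:
  L0: def={x} ue=∅
  L1: def={n} ue=∅
  L2: def={r} ue=∅
  L3: def={n,q} ue={x}
  L4: def={r,x} ue=∅
  L5: def={n,r} ue={x}
  L6: def={r} ue={r,x}

Backward fixpoint:
  L0 li=∅ lo={x}
  L1 li={x} lo={x}
  L2 li={x} lo={x}
  L3 li={x} lo={x}
  L4 li=∅ lo={r,x}
  L5 li={x} lo={r,x}
  L6 li={r,x} lo=∅

Conflict graph:
  n — {q,r,x}
  q — {n,x}
  r — {n,x}
  x — {n,q,r}

Chromatic number:
  clique {n,q,x} ⇒ need ≥ 3
  assign n→c0 q→c2 r→c2 x→c1 — no edge inside a register ⇒ χ ≤ 3
  χ = 3

Answer: 3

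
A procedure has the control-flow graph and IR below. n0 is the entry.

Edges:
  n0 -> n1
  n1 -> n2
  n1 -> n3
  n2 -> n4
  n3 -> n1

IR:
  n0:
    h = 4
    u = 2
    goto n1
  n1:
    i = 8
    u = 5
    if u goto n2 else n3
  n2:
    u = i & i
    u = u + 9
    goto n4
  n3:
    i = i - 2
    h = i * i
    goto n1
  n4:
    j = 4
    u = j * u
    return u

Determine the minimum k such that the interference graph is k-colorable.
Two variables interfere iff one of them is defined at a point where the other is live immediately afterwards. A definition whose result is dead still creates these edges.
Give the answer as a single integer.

Answer: 2

Derivation:
def/use:
  n0: def={h,u} ue=∅
  n1: def={i,u} ue=∅
  n2: def={u} ue={i}
  n3: def={h,i} ue={i}
  n4: def={j,u} ue={u}

Backward fixpoint:
  n0 li=∅ lo=∅
  n1 li=∅ lo={i}
  n2 li={i} lo={u}
  n3 li={i} lo=∅
  n4 li={u} lo=∅

Interference:
  h: ∅
  i: {u}
  j: {u}
  u: {i,j}

Colouring:
  {i,u} pairwise interfere (2-clique) ⇒ χ ≥ 2
  assign h→R0 i→R1 j→R1 u→R0 — no edge inside a register ⇒ χ ≤ 2
  χ = 2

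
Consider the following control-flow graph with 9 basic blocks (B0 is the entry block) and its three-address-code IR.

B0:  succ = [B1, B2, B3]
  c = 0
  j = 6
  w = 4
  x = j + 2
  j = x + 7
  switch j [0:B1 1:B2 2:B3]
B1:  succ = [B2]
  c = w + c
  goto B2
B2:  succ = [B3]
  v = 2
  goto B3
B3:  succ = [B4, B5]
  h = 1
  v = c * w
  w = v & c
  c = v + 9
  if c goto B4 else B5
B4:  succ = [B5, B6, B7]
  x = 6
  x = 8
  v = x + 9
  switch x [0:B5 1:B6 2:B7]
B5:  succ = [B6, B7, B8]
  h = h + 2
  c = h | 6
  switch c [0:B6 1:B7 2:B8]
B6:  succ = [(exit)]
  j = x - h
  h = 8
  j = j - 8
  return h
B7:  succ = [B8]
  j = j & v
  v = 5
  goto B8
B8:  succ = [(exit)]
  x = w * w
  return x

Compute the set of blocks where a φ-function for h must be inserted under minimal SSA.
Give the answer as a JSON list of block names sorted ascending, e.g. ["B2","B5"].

Answer: ["B6", "B7", "B8"]

Analysis:
idom tree: B1←B0 B2←B0 B3←B0 B4←B3 B5←B3 B6←B3 B7←B3 B8←B3
Dom at joins:
  B2: preds {B0,B1}: {B0} ∩ {B0,B1} = {B0}; idom=B0
  B3: preds {B0,B2}: {B0} ∩ {B0,B2} = {B0}; idom=B0
  B5: preds {B3,B4}: {B0,B3} ∩ {B0,B3,B4} = {B0,B3}; idom=B3
  B6: preds {B4,B5}: {B0,B3,B4} ∩ {B0,B3,B5} = {B0,B3}; idom=B3
  B7: preds {B4,B5}: {B0,B3,B4} ∩ {B0,B3,B5} = {B0,B3}; idom=B3
  B8: preds {B5,B7}: {B0,B3,B5} ∩ {B0,B3,B7} = {B0,B3}; idom=B3

DF derivation:
  join B2 pred B0: · stop@B0
  join B2 pred B1: B1 stop@B0
  join B3 pred B0: · stop@B0
  join B3 pred B2: B2 stop@B0
  join B5 pred B3: · stop@B3
  join B5 pred B4: B4 stop@B3
  join B6 pred B4: B4 stop@B3
  join B6 pred B5: B5 stop@B3
  join B7 pred B4: B4 stop@B3
  join B7 pred B5: B5 stop@B3
  join B8 pred B5: B5 stop@B3
  join B8 pred B7: B7 stop@B3
  B0: DF=∅
  B1: DF={B2}
  B2: DF={B3}
  B3: DF=∅
  B4: DF={B5,B6,B7}
  B5: DF={B6,B7,B8}
  B6: DF=∅
  B7: DF={B8}
  B8: DF=∅

φ for h: defs {B3,B5,B6}
  DF⁺ = {B6,B7,B8}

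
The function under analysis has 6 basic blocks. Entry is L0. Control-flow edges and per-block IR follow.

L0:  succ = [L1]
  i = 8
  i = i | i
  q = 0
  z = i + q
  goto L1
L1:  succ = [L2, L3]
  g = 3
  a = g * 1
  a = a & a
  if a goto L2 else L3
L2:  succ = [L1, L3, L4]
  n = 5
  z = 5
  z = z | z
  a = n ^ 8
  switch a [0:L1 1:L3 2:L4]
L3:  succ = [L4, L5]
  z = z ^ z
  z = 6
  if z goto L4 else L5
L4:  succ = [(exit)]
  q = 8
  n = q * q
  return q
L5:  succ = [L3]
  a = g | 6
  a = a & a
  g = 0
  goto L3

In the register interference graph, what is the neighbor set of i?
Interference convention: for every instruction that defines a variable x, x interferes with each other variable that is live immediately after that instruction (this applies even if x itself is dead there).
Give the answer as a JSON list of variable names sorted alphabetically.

def/use:
  L0: {i,q,z} / ∅
  L1: {a,g} / ∅
  L2: {a,n,z} / ∅
  L3: {z} / {z}
  L4: {n,q} / ∅
  L5: {a,g} / {g}

Live sets:
  live L0: ∅→{z}
  live L1: {z}→{g,z}
  live L2: {g}→{g,z}
  live L3: {g,z}→{g,z}
  live L4: ∅→∅
  live L5: {g,z}→{g,z}

Interfere edges:
  a: {g,z}
  g: {a,n,z}
  i: {q}
  n: {g,q,z}
  q: {i,n}
  z: {a,g,n}

N(i) = ["q"]

Answer: ["q"]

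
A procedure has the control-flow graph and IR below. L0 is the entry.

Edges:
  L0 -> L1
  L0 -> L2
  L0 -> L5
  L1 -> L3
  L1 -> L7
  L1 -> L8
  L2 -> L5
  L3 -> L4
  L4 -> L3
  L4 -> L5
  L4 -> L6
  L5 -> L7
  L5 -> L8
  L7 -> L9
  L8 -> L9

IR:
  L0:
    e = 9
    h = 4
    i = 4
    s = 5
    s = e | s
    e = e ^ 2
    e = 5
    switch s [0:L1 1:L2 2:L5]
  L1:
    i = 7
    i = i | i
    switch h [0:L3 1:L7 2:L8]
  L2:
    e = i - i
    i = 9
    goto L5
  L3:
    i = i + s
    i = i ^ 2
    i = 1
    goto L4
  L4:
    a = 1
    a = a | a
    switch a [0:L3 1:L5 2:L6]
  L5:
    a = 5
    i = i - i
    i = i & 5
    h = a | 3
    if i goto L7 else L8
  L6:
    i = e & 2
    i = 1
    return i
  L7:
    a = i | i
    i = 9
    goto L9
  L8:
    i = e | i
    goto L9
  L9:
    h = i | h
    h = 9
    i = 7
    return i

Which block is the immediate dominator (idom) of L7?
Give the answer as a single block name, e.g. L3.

Answer: L0

Analysis:
idom tree: L1←L0 L2←L0 L3←L1 L4←L3 L5←L0 L6←L4 L7←L0 L8←L0 L9←L0
Dom at joins:
  L3: preds {L1,L4}: {L0,L1} ∩ {L0,L1,L3,L4} = {L0,L1}; idom=L1
  L5: preds {L0,L2,L4}: {L0} ∩ {L0,L2} ∩ {L0,L1,L3,L4} = {L0}; idom=L0
  L7: preds {L1,L5}: {L0,L1} ∩ {L0,L5} = {L0}; idom=L0
  L8: preds {L1,L5}: {L0,L1} ∩ {L0,L5} = {L0}; idom=L0
  L9: preds {L7,L8}: {L0,L7} ∩ {L0,L8} = {L0}; idom=L0

idom(L7) = L0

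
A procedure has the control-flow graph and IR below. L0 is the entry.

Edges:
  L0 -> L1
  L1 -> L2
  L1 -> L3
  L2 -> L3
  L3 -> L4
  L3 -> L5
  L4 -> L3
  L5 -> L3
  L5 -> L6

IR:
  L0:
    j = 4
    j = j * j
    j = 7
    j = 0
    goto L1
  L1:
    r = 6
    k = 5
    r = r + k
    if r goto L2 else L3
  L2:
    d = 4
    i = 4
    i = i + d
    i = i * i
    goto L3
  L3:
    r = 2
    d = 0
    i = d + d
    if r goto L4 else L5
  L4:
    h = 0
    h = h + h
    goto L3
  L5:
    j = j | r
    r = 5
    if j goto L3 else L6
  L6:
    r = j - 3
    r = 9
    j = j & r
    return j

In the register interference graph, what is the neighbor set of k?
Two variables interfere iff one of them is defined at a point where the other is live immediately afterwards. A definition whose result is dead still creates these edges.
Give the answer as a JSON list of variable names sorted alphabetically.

Block summaries:
  L0: def={j} ue=∅
  L1: def={k,r} ue=∅
  L2: def={d,i} ue=∅
  L3: def={d,i,r} ue=∅
  L4: def={h} ue=∅
  L5: def={j,r} ue={j,r}
  L6: def={j,r} ue={j}

Live sets:
  L0 li=∅ lo={j}
  L1 li={j} lo={j}
  L2 li={j} lo={j}
  L3 li={j} lo={j,r}
  L4 li={j} lo={j}
  L5 li={j,r} lo={j}
  L6 li={j} lo=∅

Interference:
  d: {i,j,r}
  h: {j}
  i: {d,j,r}
  j: {d,h,i,k,r}
  k: {j,r}
  r: {d,i,j,k}

N(k) = ["j", "r"]

Answer: ["j", "r"]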